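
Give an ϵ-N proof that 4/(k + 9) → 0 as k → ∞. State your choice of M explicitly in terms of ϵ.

M = 4/ϵ

Suppose ϵ > 0. For k ≥ 1, |4/(k + 9) − 0| = 4/(k + 9) ≤ 4/k.
We need 4/k < ϵ, i.e. k > 4/ϵ.
Take M = 4/ϵ. If k > M then |4/(k + 9)| ≤ 4/k < ϵ.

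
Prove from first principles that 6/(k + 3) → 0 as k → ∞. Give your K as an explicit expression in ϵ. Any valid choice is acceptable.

K = 6/ϵ

Suppose ϵ > 0. For k ≥ 1, |6/(k + 3) − 0| = 6/(k + 3) ≤ 6/k.
We need 6/k < ϵ, i.e. k > 6/ϵ.
Take K = 6/ϵ. If k > K then |6/(k + 3)| ≤ 6/k < ϵ.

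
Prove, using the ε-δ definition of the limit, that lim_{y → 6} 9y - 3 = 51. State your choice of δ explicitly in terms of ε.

δ = ε/9

Suppose ε > 0. We need δ > 0 so that 0 < |y − 6| < δ implies |(9y - 3) − 51| < ε.
Since (9y - 3) − 51 = 9(y − 6), we have |(9y - 3) − 51| = 9|y − 6|.
Thus it suffices that |y − 6| < ε/9.
Choosing δ = ε/9 gives |(9y - 3) − 51| = 9|y − 6| < ε whenever |y − 6| < δ.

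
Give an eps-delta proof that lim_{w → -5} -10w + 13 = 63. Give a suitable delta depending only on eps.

delta = eps/10

Fix eps > 0. We need delta > 0 so that 0 < |w + 5| < delta implies |(-10w + 13) − 63| < eps.
|(-10w + 13) − 63| = |-10w - 50| = 10|w + 5|.
Thus it suffices that |w + 5| < eps/10.
Take delta = eps/10. If 0 < |w + 5| < delta then |(-10w + 13) − 63| = 10|w + 5| < 10·(eps/10) = eps.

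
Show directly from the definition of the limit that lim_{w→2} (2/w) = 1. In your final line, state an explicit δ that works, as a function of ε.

δ = min(1, ε)

Suppose ε > 0. We seek δ > 0 such that 0 < |w − 2| < δ implies |2/w − 1| < ε.
|2/w − 1| = 2·|2 − w|/(2·|w|) = 2|w − 2|/(2|w|).
Restrict δ ≤ 1. Then |w − 2| < 1 gives |w| > 1, so 2|w| > 2.
Then |2/w − 1| < 2|w − 2|/2, which is < ε when |w − 2| < ε.
Take δ = min(1, ε). Then 0 < |w − 2| < δ gives both |w − 2| < 1 and |w − 2| < ε, so |2/w − 1| < ε.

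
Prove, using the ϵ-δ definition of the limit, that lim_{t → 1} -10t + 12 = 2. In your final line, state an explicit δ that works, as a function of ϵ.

Let ϵ > 0. We need δ > 0 so that 0 < |t − 1| < δ implies |(-10t + 12) − 2| < ϵ.
|(-10t + 12) − 2| = |-10t + 10| = 10|t − 1|.
So 10|t − 1| < ϵ exactly when |t − 1| < ϵ/10.
Choosing δ = ϵ/10 gives |(-10t + 12) − 2| = 10|t − 1| < ϵ whenever |t − 1| < δ.

δ = ϵ/10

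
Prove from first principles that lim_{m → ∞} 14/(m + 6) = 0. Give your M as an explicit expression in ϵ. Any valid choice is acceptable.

Fix ϵ > 0. For m ≥ 1, |14/(m + 6) − 0| = 14/(m + 6) ≤ 14/m.
We need 14/m < ϵ, i.e. m > 14/ϵ.
Take M = 14/ϵ. If m > M then |14/(m + 6)| ≤ 14/m < ϵ.

M = 14/ϵ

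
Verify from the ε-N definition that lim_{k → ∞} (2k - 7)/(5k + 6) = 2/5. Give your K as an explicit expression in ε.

K = (47/25)/ε

Suppose ε > 0. For k ≥ 1, |(2k - 7)/(5k + 6) − (2/5)| = |-47|/(5(5k + 6)) = 47/(5(5k + 6)).
Since 5k + 6 ≥ 5k for k ≥ 1, this is ≤ 47/(5·5k) = (47/25)/k.
So |(2k - 7)/(5k + 6) − (2/5)| < ε whenever k > (47/25)/ε.
Take K = (47/25)/ε. If k > K then |(2k - 7)/(5k + 6) − (2/5)| ≤ (47/25)/k < ε.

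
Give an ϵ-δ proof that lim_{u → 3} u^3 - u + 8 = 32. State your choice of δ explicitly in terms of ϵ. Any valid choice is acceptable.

Suppose ϵ > 0. We want δ > 0 such that 0 < |u − 3| < δ implies |(u^3 - u + 8) − 32| < ϵ.
(u^3 - u + 8) − 32 = u^3 - u - 24 = (u − 3)(u^2 + 3u + 8).
So |(u^3 - u + 8) − 32| = |u − 3|·|u^2 + 3u + 8|.
Assume first that |u − 3| < 1, so |u| < 4. Then |u^2 + 3u + 8| ≤ 4^2 + 3·4 + 8 = 36.
Hence |(u^3 - u + 8) − 32| ≤ 36|u − 3| < ϵ provided |u − 3| < ϵ/36.
Choosing δ = min(1, ϵ/36) ensures both conditions, hence |(u^3 - u + 8) − 32| < ϵ.

δ = min(1, ϵ/36)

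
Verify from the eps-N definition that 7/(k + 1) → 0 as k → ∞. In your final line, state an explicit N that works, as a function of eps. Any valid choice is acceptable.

Suppose eps > 0. For k ≥ 1, |7/(k + 1) − 0| = 7/(k + 1) ≤ 7/k.
We need 7/k < eps, i.e. k > 7/eps.
Take N = 7/eps. If k > N then |7/(k + 1)| ≤ 7/k < eps.

N = 7/eps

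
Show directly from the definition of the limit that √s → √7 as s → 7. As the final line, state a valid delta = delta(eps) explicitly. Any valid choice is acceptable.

delta = min(7, √7·eps)

Suppose eps > 0. We want delta > 0 such that 0 < |s − 7| < delta implies |√s − √7| < eps.
Rationalise: √s − √7 = (s − 7)/(√s + √7), so |√s − √7| = |s − 7|/(√s + √7).
Restrict delta ≤ 7 so that |s − 7| < 7 forces s > 0, and then √s + √7 > √7.
Hence |√s − √7| < |s − 7|/√7, which is < eps once |s − 7| < √7·eps.
Take delta = min(7, √7·eps). If 0 < |s − 7| < delta then s > 0 and |√s − √7| < |s − 7|/√7 < eps.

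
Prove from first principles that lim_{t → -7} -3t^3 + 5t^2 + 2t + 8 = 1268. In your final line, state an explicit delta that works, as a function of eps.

delta = min(2, eps/657)

Fix eps > 0. We want delta > 0 such that 0 < |t + 7| < delta implies |(-3t^3 + 5t^2 + 2t + 8) − 1268| < eps.
(-3t^3 + 5t^2 + 2t + 8) − 1268 = -3t^3 + 5t^2 + 2t - 1260 = (t + 7)(-3t^2 + 26t - 180).
So |(-3t^3 + 5t^2 + 2t + 8) − 1268| = |t + 7|·|-3t^2 + 26t - 180|.
Assume first that |t + 7| < 2, so |t| < 9. Then |-3t^2 + 26t - 180| ≤ 3·9^2 + 26·9 + 180 = 657.
Hence |(-3t^3 + 5t^2 + 2t + 8) − 1268| ≤ 657|t + 7| < eps provided |t + 7| < eps/657.
Choosing delta = min(2, eps/657) ensures both conditions, hence |(-3t^3 + 5t^2 + 2t + 8) − 1268| < eps.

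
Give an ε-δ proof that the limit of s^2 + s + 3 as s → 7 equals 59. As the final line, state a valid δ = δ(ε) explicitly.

δ = min(1, ε/16)

Let ε > 0 be given. We want δ > 0 such that 0 < |s − 7| < δ implies |(s^2 + s + 3) − 59| < ε.
(s^2 + s + 3) − 59 = s^2 + s - 56 = (s − 7)(s + 8).
So |(s^2 + s + 3) − 59| = |s − 7|·|s + 8|.
Require δ ≤ 1. Then |s − 7| < 1 gives |s| < 8, and by the triangle inequality |s + 8| ≤ 8 + 8 = 16.
Hence |(s^2 + s + 3) − 59| ≤ 16|s − 7| < ε provided |s − 7| < ε/16.
Take δ = min(1, ε/16). Then 0 < |s − 7| < δ gives both |s − 7| < 1 and |s − 7| < ε/16, so |(s^2 + s + 3) − 59| < ε.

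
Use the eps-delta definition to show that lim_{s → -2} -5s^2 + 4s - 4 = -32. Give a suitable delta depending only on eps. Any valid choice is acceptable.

delta = min(1, eps/29)

Let eps > 0. We want delta > 0 such that 0 < |s + 2| < delta implies |(-5s^2 + 4s - 4) + 32| < eps.
(-5s^2 + 4s - 4) + 32 = -5s^2 + 4s + 28 = (s + 2)(-5s + 14).
So |(-5s^2 + 4s - 4) + 32| = |s + 2|·|-5s + 14|.
Assume first that |s + 2| < 1, so |s| < 3. Then |-5s + 14| ≤ 5·3 + 14 = 29.
Hence |(-5s^2 + 4s - 4) + 32| ≤ 29|s + 2| < eps provided |s + 2| < eps/29.
Take delta = min(1, eps/29). Then 0 < |s + 2| < delta gives both |s + 2| < 1 and |s + 2| < eps/29, so |(-5s^2 + 4s - 4) + 32| < eps.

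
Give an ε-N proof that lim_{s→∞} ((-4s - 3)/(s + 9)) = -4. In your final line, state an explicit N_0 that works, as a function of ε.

N_0 = 33/ε

Suppose ε > 0. We seek N_0 > 0 such that s > N_0 implies |(-4s - 3)/(s + 9) + 4| < ε.
(-4s - 3)/(s + 9) + 4 = ((-4s - 3) − (-4)(s + 9)) / ((s + 9)) = 33/((s + 9)).
For s > 0 we have s + 9 > s, so |(-4s - 3)/(s + 9) + 4| = 33/((s + 9)) < 33/(s) = 33/s.
Thus |(-4s - 3)/(s + 9) + 4| < ε whenever s > 33/ε.
Take N_0 = 33/ε. If s > N_0 then |(-4s - 3)/(s + 9) + 4| < 33/s < ε.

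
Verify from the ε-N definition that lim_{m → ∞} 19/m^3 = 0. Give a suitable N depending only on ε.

Let ε > 0 be given. For m ≥ 1, |19/m^3 − 0| = 19/m^3.
19/m^3 < ε ⇔ m^3 > 19/ε ⇔ m > (19/ε)^{1/3}.
Take N = (19/ε)^{1/3}. Then m > N implies 19/m^3 < ε.

N = (19/ε)^{1/3}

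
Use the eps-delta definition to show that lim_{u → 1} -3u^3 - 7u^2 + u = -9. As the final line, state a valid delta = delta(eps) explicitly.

Fix eps > 0. We want delta > 0 such that 0 < |u − 1| < delta implies |(-3u^3 - 7u^2 + u) + 9| < eps.
(-3u^3 - 7u^2 + u) + 9 = -3u^3 - 7u^2 + u + 9 = (u − 1)(-3u^2 - 10u - 9).
So |(-3u^3 - 7u^2 + u) + 9| = |u − 1|·|-3u^2 - 10u - 9|.
Require delta ≤ 1. Then |u − 1| < 1 gives |u| < 2, and by the triangle inequality |-3u^2 - 10u - 9| ≤ 3·2^2 + 10·2 + 9 = 41.
Hence |(-3u^3 - 7u^2 + u) + 9| ≤ 41|u − 1| < eps provided |u − 1| < eps/41.
Choosing delta = min(1, eps/41) ensures both conditions, hence |(-3u^3 - 7u^2 + u) + 9| < eps.

delta = min(1, eps/41)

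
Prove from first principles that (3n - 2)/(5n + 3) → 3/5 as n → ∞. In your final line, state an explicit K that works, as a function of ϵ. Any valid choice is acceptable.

Let ϵ > 0. For n ≥ 1, |(3n - 2)/(5n + 3) − (3/5)| = |-19|/(5(5n + 3)) = 19/(5(5n + 3)).
Since 5n + 3 ≥ 5n for n ≥ 1, this is ≤ 19/(5·5n) = (19/25)/n.
So |(3n - 2)/(5n + 3) − (3/5)| < ϵ whenever n > (19/25)/ϵ.
Take K = (19/25)/ϵ. If n > K then |(3n - 2)/(5n + 3) − (3/5)| ≤ (19/25)/n < ϵ.

K = (19/25)/ϵ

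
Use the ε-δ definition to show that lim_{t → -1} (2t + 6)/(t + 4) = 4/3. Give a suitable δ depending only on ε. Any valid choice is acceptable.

Fix ε > 0. We want δ > 0 with 0 < |t + 1| < δ ⇒ |(2t + 6)/(t + 4) − (4/3)| < ε.
Combining over a common denominator, (2t + 6)/(t + 4) − (4/3) = [(2t + 6)·3 − 4·(t + 4)] / [3·(t + 4)] = 2(t + 1) / (3(t + 4)).
So |(2t + 6)/(t + 4) − (4/3)| = 2|t + 1| / (3·|t + 4|).
Require δ ≤ 3/2, so |t + 4| ≥ |3| − |t + 1| > 3 − 3/2 = 3/2.
Hence |(2t + 6)/(t + 4) − (4/3)| < 2|t + 1|/(3·(3/2)) = (4/9)|t + 1|, which is < ε once |t + 1| < (9/4)ε.
Take δ = min(3/2, (9/4)ε). Then 0 < |t + 1| < δ forces both bounds, so |(2t + 6)/(t + 4) − (4/3)| < ε.

δ = min(3/2, (9/4)ε)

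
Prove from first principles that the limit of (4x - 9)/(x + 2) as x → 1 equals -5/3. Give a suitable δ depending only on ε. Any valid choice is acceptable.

Fix ε > 0. We want δ > 0 with 0 < |x − 1| < δ ⇒ |(4x - 9)/(x + 2) + 5/3| < ε.
Combining over a common denominator, (4x - 9)/(x + 2) + 5/3 = [(4x - 9)·3 − (-5)·(x + 2)] / [3·(x + 2)] = 17(x − 1) / (3(x + 2)).
So |(4x - 9)/(x + 2) + 5/3| = 17|x − 1| / (3·|x + 2|).
Require δ ≤ 3/2, so |x + 2| ≥ |3| − |x − 1| > 3 − 3/2 = 3/2.
Hence |(4x - 9)/(x + 2) + 5/3| < 17|x − 1|/(3·(3/2)) = (34/9)|x − 1|, which is < ε once |x − 1| < (9/34)ε.
Take δ = min(3/2, (9/34)ε). Then 0 < |x − 1| < δ forces both bounds, so |(4x - 9)/(x + 2) + 5/3| < ε.

δ = min(3/2, (9/34)ε)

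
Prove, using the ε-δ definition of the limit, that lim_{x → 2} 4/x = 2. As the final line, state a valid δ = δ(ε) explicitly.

δ = min(1, (1/2)ε)

Fix ε > 0. We seek δ > 0 such that 0 < |x − 2| < δ implies |4/x − 2| < ε.
|4/x − 2| = 4·|2 − x|/(2·|x|) = 4|x − 2|/(2|x|).
Restrict δ ≤ 1. Then |x − 2| < 1 gives |x| > 1, so 2|x| > 2.
Then |4/x − 2| < 4|x − 2|/2, which is < ε when |x − 2| < (1/2)ε.
Take δ = min(1, (1/2)ε). Then 0 < |x − 2| < δ gives both |x − 2| < 1 and |x − 2| < (1/2)ε, so |4/x − 2| < ε.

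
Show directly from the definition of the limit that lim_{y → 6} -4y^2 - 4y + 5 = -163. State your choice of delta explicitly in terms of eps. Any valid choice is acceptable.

Fix eps > 0. We want delta > 0 such that 0 < |y − 6| < delta implies |(-4y^2 - 4y + 5) + 163| < eps.
(-4y^2 - 4y + 5) + 163 = -4y^2 - 4y + 168 = (y − 6)(-4y - 28).
So |(-4y^2 - 4y + 5) + 163| = |y − 6|·|-4y - 28|.
Require delta ≤ 2. Then |y − 6| < 2 gives |y| < 8, and by the triangle inequality |-4y - 28| ≤ 4·8 + 28 = 60.
Hence |(-4y^2 - 4y + 5) + 163| ≤ 60|y − 6| < eps provided |y − 6| < eps/60.
Take delta = min(2, eps/60). Then 0 < |y − 6| < delta gives both |y − 6| < 2 and |y − 6| < eps/60, so |(-4y^2 - 4y + 5) + 163| < eps.

delta = min(2, eps/60)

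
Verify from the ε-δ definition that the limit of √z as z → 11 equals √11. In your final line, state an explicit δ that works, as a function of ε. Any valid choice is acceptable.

δ = min(11, √11·ε)

Suppose ε > 0. We want δ > 0 such that 0 < |z − 11| < δ implies |√z − √11| < ε.
Multiplying by the conjugate, |√z − √11| = |z − 11|/(√z + √11).
Restrict δ ≤ 11 so that |z − 11| < 11 forces z > 0, and then √z + √11 > √11.
Hence |√z − √11| < |z − 11|/√11, which is < ε once |z − 11| < √11·ε.
Take δ = min(11, √11·ε). If 0 < |z − 11| < δ then z > 0 and |√z − √11| < |z − 11|/√11 < ε.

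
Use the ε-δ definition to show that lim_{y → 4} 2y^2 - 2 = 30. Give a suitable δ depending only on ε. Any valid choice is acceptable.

δ = min(1, ε/18)

Let ε > 0 be given. We want δ > 0 such that 0 < |y − 4| < δ implies |(2y^2 - 2) − 30| < ε.
(2y^2 - 2) − 30 = 2y^2 - 32 = (y − 4)(2y + 8).
So |(2y^2 - 2) − 30| = |y − 4|·|2y + 8|.
Assume first that |y − 4| < 1, so |y| < 5. Then |2y + 8| ≤ 2·5 + 8 = 18.
Hence |(2y^2 - 2) − 30| ≤ 18|y − 4| < ε provided |y − 4| < ε/18.
Take δ = min(1, ε/18). Then 0 < |y − 4| < δ gives both |y − 4| < 1 and |y − 4| < ε/18, so |(2y^2 - 2) − 30| < ε.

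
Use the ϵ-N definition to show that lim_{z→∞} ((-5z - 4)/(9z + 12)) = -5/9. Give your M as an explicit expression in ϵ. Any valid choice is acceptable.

Let ϵ > 0 be given. We seek M > 0 such that z > M implies |(-5z - 4)/(9z + 12) + 5/9| < ϵ.
(-5z - 4)/(9z + 12) + 5/9 = (9(-5z - 4) − (-5)(9z + 12)) / (9(9z + 12)) = 24/(9(9z + 12)).
For z > 0 we have 9z + 12 > 9z, so |(-5z - 4)/(9z + 12) + 5/9| = 24/(9(9z + 12)) < 24/(9·9z) = (8/27)/z.
Thus |(-5z - 4)/(9z + 12) + 5/9| < ϵ whenever z > (8/27)/ϵ.
Take M = (8/27)/ϵ. If z > M then |(-5z - 4)/(9z + 12) + 5/9| < (8/27)/z < ϵ.

M = (8/27)/ϵ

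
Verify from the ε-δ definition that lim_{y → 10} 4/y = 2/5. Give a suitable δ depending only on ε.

Fix ε > 0. We seek δ > 0 such that 0 < |y − 10| < δ implies |4/y − (2/5)| < ε.
|4/y − (2/5)| = 4·|10 − y|/(10·|y|) = 4|y − 10|/(10|y|).
Restrict δ ≤ 5. Then |y − 10| < 5 gives |y| > 5, so 10|y| > 50.
Then |4/y − (2/5)| < 4|y − 10|/50, which is < ε when |y − 10| < (25/2)ε.
Take δ = min(5, (25/2)ε). Then 0 < |y − 10| < δ gives both |y − 10| < 5 and |y − 10| < (25/2)ε, so |4/y − (2/5)| < ε.

δ = min(5, (25/2)ε)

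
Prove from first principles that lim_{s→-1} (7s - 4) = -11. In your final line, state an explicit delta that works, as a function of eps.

Let eps > 0. We need delta > 0 so that 0 < |s + 1| < delta implies |(7s - 4) + 11| < eps.
|(7s - 4) + 11| = |7s + 7| = 7|s + 1|.
So 7|s + 1| < eps exactly when |s + 1| < eps/7.
Choosing delta = eps/7 gives |(7s - 4) + 11| = 7|s + 1| < eps whenever |s + 1| < delta.

delta = eps/7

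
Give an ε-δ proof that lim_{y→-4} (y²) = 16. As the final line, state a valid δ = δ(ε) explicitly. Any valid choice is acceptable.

Fix ε > 0. We seek δ > 0 with 0 < |y + 4| < δ ⇒ |y² − 16| < ε.
Factor: y² − 16 = (y + 4)(y - 4), so |y² − 16| = |y + 4|·|y - 4|.
Restrict δ ≤ 1. Then |y + 4| < 1 gives |y| < 5, so by the triangle inequality |y - 4| ≤ 5 + 4 = 9.
Hence |y² − 16| ≤ 9|y + 4|, which is < ε once |y + 4| < ε/9.
Take δ = min(1, ε/9). If 0 < |y + 4| < δ then both bounds hold and |y² − 16| ≤ 9|y + 4| < 9·(ε/9) = ε.

δ = min(1, ε/9)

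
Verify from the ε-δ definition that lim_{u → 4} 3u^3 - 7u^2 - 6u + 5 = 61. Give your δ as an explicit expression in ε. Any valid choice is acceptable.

δ = min(1, ε/114)

Suppose ε > 0. We want δ > 0 such that 0 < |u − 4| < δ implies |(3u^3 - 7u^2 - 6u + 5) − 61| < ε.
(3u^3 - 7u^2 - 6u + 5) − 61 = 3u^3 - 7u^2 - 6u - 56 = (u − 4)(3u^2 + 5u + 14).
So |(3u^3 - 7u^2 - 6u + 5) − 61| = |u − 4|·|3u^2 + 5u + 14|.
Require δ ≤ 1. Then |u − 4| < 1 gives |u| < 5, and by the triangle inequality |3u^2 + 5u + 14| ≤ 3·5^2 + 5·5 + 14 = 114.
Hence |(3u^3 - 7u^2 - 6u + 5) − 61| ≤ 114|u − 4| < ε provided |u − 4| < ε/114.
Choosing δ = min(1, ε/114) ensures both conditions, hence |(3u^3 - 7u^2 - 6u + 5) − 61| < ε.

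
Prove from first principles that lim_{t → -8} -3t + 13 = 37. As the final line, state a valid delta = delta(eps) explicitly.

Let eps > 0 be given. We need delta > 0 so that 0 < |t + 8| < delta implies |(-3t + 13) − 37| < eps.
|(-3t + 13) − 37| = |-3t - 24| = 3|t + 8|.
Thus it suffices that |t + 8| < eps/3.
Choosing delta = eps/3 gives |(-3t + 13) − 37| = 3|t + 8| < eps whenever |t + 8| < delta.

delta = eps/3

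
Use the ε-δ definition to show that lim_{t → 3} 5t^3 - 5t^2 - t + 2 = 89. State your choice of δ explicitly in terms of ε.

δ = min(1, ε/149)

Fix ε > 0. We want δ > 0 such that 0 < |t − 3| < δ implies |(5t^3 - 5t^2 - t + 2) − 89| < ε.
(5t^3 - 5t^2 - t + 2) − 89 = 5t^3 - 5t^2 - t - 87 = (t − 3)(5t^2 + 10t + 29).
So |(5t^3 - 5t^2 - t + 2) − 89| = |t − 3|·|5t^2 + 10t + 29|.
Require δ ≤ 1. Then |t − 3| < 1 gives |t| < 4, and by the triangle inequality |5t^2 + 10t + 29| ≤ 5·4^2 + 10·4 + 29 = 149.
Hence |(5t^3 - 5t^2 - t + 2) − 89| ≤ 149|t − 3| < ε provided |t − 3| < ε/149.
Take δ = min(1, ε/149). Then 0 < |t − 3| < δ gives both |t − 3| < 1 and |t − 3| < ε/149, so |(5t^3 - 5t^2 - t + 2) − 89| < ε.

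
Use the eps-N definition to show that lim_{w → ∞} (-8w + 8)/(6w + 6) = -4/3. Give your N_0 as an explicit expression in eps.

N_0 = (8/3)/eps

Fix eps > 0. We seek N_0 > 0 such that w > N_0 implies |(-8w + 8)/(6w + 6) + 4/3| < eps.
(-8w + 8)/(6w + 6) + 4/3 = (6(-8w + 8) − (-8)(6w + 6)) / (6(6w + 6)) = 96/(6(6w + 6)).
For w > 0 we have 6w + 6 > 6w, so |(-8w + 8)/(6w + 6) + 4/3| = 96/(6(6w + 6)) < 96/(6·6w) = (8/3)/w.
Thus |(-8w + 8)/(6w + 6) + 4/3| < eps whenever w > (8/3)/eps.
Take N_0 = (8/3)/eps. If w > N_0 then |(-8w + 8)/(6w + 6) + 4/3| < (8/3)/w < eps.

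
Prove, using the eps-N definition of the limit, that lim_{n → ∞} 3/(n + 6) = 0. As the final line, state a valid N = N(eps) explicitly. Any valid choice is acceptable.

N = 3/eps

Let eps > 0. For n ≥ 1, |3/(n + 6) − 0| = 3/(n + 6) ≤ 3/n.
We need 3/n < eps, i.e. n > 3/eps.
Take N = 3/eps. If n > N then |3/(n + 6)| ≤ 3/n < eps.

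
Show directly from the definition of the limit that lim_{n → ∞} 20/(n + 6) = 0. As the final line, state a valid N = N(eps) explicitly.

N = 20/eps

Let eps > 0 be given. For n ≥ 1, |20/(n + 6) − 0| = 20/(n + 6) ≤ 20/n.
We need 20/n < eps, i.e. n > 20/eps.
Take N = 20/eps. If n > N then |20/(n + 6)| ≤ 20/n < eps.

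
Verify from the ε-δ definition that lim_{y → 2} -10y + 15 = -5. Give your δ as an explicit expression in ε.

δ = ε/10

Suppose ε > 0. We need δ > 0 so that 0 < |y − 2| < δ implies |(-10y + 15) + 5| < ε.
|(-10y + 15) + 5| = |-10y + 20| = 10|y − 2|.
So 10|y − 2| < ε exactly when |y − 2| < ε/10.
Choosing δ = ε/10 gives |(-10y + 15) + 5| = 10|y − 2| < ε whenever |y − 2| < δ.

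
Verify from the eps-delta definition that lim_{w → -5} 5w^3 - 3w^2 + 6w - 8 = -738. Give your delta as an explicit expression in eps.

Fix eps > 0. We want delta > 0 such that 0 < |w + 5| < delta implies |(5w^3 - 3w^2 + 6w - 8) + 738| < eps.
(5w^3 - 3w^2 + 6w - 8) + 738 = 5w^3 - 3w^2 + 6w + 730 = (w + 5)(5w^2 - 28w + 146).
So |(5w^3 - 3w^2 + 6w - 8) + 738| = |w + 5|·|5w^2 - 28w + 146|.
Assume first that |w + 5| < 1, so |w| < 6. Then |5w^2 - 28w + 146| ≤ 5·6^2 + 28·6 + 146 = 494.
Hence |(5w^3 - 3w^2 + 6w - 8) + 738| ≤ 494|w + 5| < eps provided |w + 5| < eps/494.
Take delta = min(1, eps/494). Then 0 < |w + 5| < delta gives both |w + 5| < 1 and |w + 5| < eps/494, so |(5w^3 - 3w^2 + 6w - 8) + 738| < eps.

delta = min(1, eps/494)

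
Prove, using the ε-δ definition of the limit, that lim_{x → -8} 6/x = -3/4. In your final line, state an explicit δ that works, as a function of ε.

δ = min(4, (16/3)ε)

Let ε > 0 be given. We seek δ > 0 such that 0 < |x + 8| < δ implies |6/x + 3/4| < ε.
|6/x + 3/4| = 6·|-8 − x|/(8·|x|) = 6|x + 8|/(8|x|).
Require δ ≤ 4 so that |x| > 8 − 4 = 4, hence 8|x| > 32.
Then |6/x + 3/4| < 6|x + 8|/32, which is < ε when |x + 8| < (16/3)ε.
Take δ = min(4, (16/3)ε). Then 0 < |x + 8| < δ gives both |x + 8| < 4 and |x + 8| < (16/3)ε, so |6/x + 3/4| < ε.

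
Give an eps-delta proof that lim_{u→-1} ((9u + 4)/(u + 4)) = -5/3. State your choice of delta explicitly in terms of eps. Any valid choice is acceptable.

delta = min(3/2, (9/64)eps)

Let eps > 0 be given. We want delta > 0 with 0 < |u + 1| < delta ⇒ |(9u + 4)/(u + 4) + 5/3| < eps.
Combining over a common denominator, (9u + 4)/(u + 4) + 5/3 = [(9u + 4)·3 − (-5)·(u + 4)] / [3·(u + 4)] = 32(u + 1) / (3(u + 4)).
So |(9u + 4)/(u + 4) + 5/3| = 32|u + 1| / (3·|u + 4|).
Restrict delta ≤ 3/2. Then |u + 1| < 3/2 gives |u + 4| = |(u + 1) + 3| ≥ 3 − 3/2 = 3/2.
Hence |(9u + 4)/(u + 4) + 5/3| < 32|u + 1|/(3·(3/2)) = (64/9)|u + 1|, which is < eps once |u + 1| < (9/64)eps.
Take delta = min(3/2, (9/64)eps). Then 0 < |u + 1| < delta forces both bounds, so |(9u + 4)/(u + 4) + 5/3| < eps.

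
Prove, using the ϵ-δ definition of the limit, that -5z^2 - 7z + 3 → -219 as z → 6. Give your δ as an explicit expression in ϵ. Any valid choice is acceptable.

Suppose ϵ > 0. We want δ > 0 such that 0 < |z − 6| < δ implies |(-5z^2 - 7z + 3) + 219| < ϵ.
(-5z^2 - 7z + 3) + 219 = -5z^2 - 7z + 222 = (z − 6)(-5z - 37).
So |(-5z^2 - 7z + 3) + 219| = |z − 6|·|-5z - 37|.
Require δ ≤ 2. Then |z − 6| < 2 gives |z| < 8, and by the triangle inequality |-5z - 37| ≤ 5·8 + 37 = 77.
Hence |(-5z^2 - 7z + 3) + 219| ≤ 77|z − 6| < ϵ provided |z − 6| < ϵ/77.
Take δ = min(2, ϵ/77). Then 0 < |z − 6| < δ gives both |z − 6| < 2 and |z − 6| < ϵ/77, so |(-5z^2 - 7z + 3) + 219| < ϵ.

δ = min(2, ϵ/77)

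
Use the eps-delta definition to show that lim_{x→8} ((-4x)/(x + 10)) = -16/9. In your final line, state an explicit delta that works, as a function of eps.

Let eps > 0 be given. We want delta > 0 with 0 < |x − 8| < delta ⇒ |(-4x)/(x + 10) + 16/9| < eps.
Combining over a common denominator, (-4x)/(x + 10) + 16/9 = [(-4x)·18 − (-32)·(x + 10)] / [18·(x + 10)] = -40(x − 8) / (18(x + 10)).
So |(-4x)/(x + 10) + 16/9| = 40|x − 8| / (18·|x + 10|).
Restrict delta ≤ 9. Then |x − 8| < 9 gives |x + 10| = |(x − 8) + 18| ≥ 18 − 9 = 9.
Hence |(-4x)/(x + 10) + 16/9| < 40|x − 8|/(18·9) = (20/81)|x − 8|, which is < eps once |x − 8| < (81/20)eps.
Take delta = min(9, (81/20)eps). Then 0 < |x − 8| < delta forces both bounds, so |(-4x)/(x + 10) + 16/9| < eps.

delta = min(9, (81/20)eps)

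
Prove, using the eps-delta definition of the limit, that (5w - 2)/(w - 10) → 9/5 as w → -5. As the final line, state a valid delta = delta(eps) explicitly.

delta = min(15/2, (75/32)eps)

Fix eps > 0. We want delta > 0 with 0 < |w + 5| < delta ⇒ |(5w - 2)/(w - 10) − (9/5)| < eps.
Combining over a common denominator, (5w - 2)/(w - 10) − (9/5) = [(5w - 2)·(-15) − (-27)·(w - 10)] / [(-15)·(w - 10)] = -48(w + 5) / ((-15)(w - 10)).
So |(5w - 2)/(w - 10) − (9/5)| = 48|w + 5| / (15·|w − 10|).
Restrict delta ≤ 15/2. Then |w + 5| < 15/2 gives |w − 10| = |(w + 5) + (-15)| ≥ 15 − 15/2 = 15/2.
Hence |(5w - 2)/(w - 10) − (9/5)| < 48|w + 5|/(15·(15/2)) = (32/75)|w + 5|, which is < eps once |w + 5| < (75/32)eps.
Take delta = min(15/2, (75/32)eps). Then 0 < |w + 5| < delta forces both bounds, so |(5w - 2)/(w - 10) − (9/5)| < eps.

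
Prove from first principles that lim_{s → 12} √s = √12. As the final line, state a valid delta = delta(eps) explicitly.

delta = min(12, √12·eps)

Suppose eps > 0. We want delta > 0 such that 0 < |s − 12| < delta implies |√s − √12| < eps.
Rationalise: √s − √12 = (s − 12)/(√s + √12), so |√s − √12| = |s − 12|/(√s + √12).
Restrict delta ≤ 12 so that |s − 12| < 12 forces s > 0, and then √s + √12 > √12.
Hence |√s − √12| < |s − 12|/√12, which is < eps once |s − 12| < √12·eps.
Take delta = min(12, √12·eps). If 0 < |s − 12| < delta then s > 0 and |√s − √12| < |s − 12|/√12 < eps.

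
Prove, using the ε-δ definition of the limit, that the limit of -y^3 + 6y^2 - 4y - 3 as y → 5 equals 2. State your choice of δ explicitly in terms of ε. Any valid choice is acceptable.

Suppose ε > 0. We want δ > 0 such that 0 < |y − 5| < δ implies |(-y^3 + 6y^2 - 4y - 3) − 2| < ε.
(-y^3 + 6y^2 - 4y - 3) − 2 = -y^3 + 6y^2 - 4y - 5 = (y − 5)(-y^2 + y + 1).
So |(-y^3 + 6y^2 - 4y - 3) − 2| = |y − 5|·|-y^2 + y + 1|.
Assume first that |y − 5| < 2, so |y| < 7. Then |-y^2 + y + 1| ≤ 7^2 + 7 + 1 = 57.
Hence |(-y^3 + 6y^2 - 4y - 3) − 2| ≤ 57|y − 5| < ε provided |y − 5| < ε/57.
Take δ = min(2, ε/57). Then 0 < |y − 5| < δ gives both |y − 5| < 2 and |y − 5| < ε/57, so |(-y^3 + 6y^2 - 4y - 3) − 2| < ε.

δ = min(2, ε/57)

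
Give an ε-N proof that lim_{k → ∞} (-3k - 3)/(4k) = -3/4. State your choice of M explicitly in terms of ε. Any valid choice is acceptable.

Suppose ε > 0. For k ≥ 1, |(-3k - 3)/(4k) + 3/4| = |-12|/(4(4k)) = 12/(4(4k)).
Since 4k ≥ 4k for k ≥ 1, this is ≤ 12/(4·4k) = (3/4)/k.
So |(-3k - 3)/(4k) + 3/4| < ε whenever k > (3/4)/ε.
Take M = (3/4)/ε. If k > M then |(-3k - 3)/(4k) + 3/4| ≤ (3/4)/k < ε.

M = (3/4)/ε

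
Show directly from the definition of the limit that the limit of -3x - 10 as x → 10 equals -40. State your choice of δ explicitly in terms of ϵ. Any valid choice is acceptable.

δ = ϵ/3

Let ϵ > 0 be given. We need δ > 0 so that 0 < |x − 10| < δ implies |(-3x - 10) + 40| < ϵ.
Since (-3x - 10) + 40 = -3(x − 10), we have |(-3x - 10) + 40| = 3|x − 10|.
So 3|x − 10| < ϵ exactly when |x − 10| < ϵ/3.
Choosing δ = ϵ/3 gives |(-3x - 10) + 40| = 3|x − 10| < ϵ whenever |x − 10| < δ.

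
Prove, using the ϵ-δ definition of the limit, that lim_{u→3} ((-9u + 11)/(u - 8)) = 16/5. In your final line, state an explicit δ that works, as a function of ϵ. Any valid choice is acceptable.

Fix ϵ > 0. We want δ > 0 with 0 < |u − 3| < δ ⇒ |(-9u + 11)/(u - 8) − (16/5)| < ϵ.
Combining over a common denominator, (-9u + 11)/(u - 8) − (16/5) = [(-9u + 11)·(-5) − (-16)·(u - 8)] / [(-5)·(u - 8)] = 61(u − 3) / ((-5)(u - 8)).
So |(-9u + 11)/(u - 8) − (16/5)| = 61|u − 3| / (5·|u − 8|).
Require δ ≤ 5/2, so |u − 8| ≥ |-5| − |u − 3| > 5 − 5/2 = 5/2.
Hence |(-9u + 11)/(u - 8) − (16/5)| < 61|u − 3|/(5·(5/2)) = (122/25)|u − 3|, which is < ϵ once |u − 3| < (25/122)ϵ.
Take δ = min(5/2, (25/122)ϵ). Then 0 < |u − 3| < δ forces both bounds, so |(-9u + 11)/(u - 8) − (16/5)| < ϵ.

δ = min(5/2, (25/122)ϵ)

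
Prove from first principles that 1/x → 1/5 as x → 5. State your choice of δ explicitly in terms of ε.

Suppose ε > 0. We seek δ > 0 such that 0 < |x − 5| < δ implies |1/x − (1/5)| < ε.
|1/x − (1/5)| = |5 − x|/(5·|x|) = |x − 5|/(5|x|).
Require δ ≤ 5/2 so that |x| > 5 − 5/2 = 5/2, hence 5|x| > 25/2.
Then |1/x − (1/5)| < |x − 5|/(25/2), which is < ε when |x − 5| < (25/2)ε.
Take δ = min(5/2, (25/2)ε). Then 0 < |x − 5| < δ gives both |x − 5| < 5/2 and |x − 5| < (25/2)ε, so |1/x − (1/5)| < ε.

δ = min(5/2, (25/2)ε)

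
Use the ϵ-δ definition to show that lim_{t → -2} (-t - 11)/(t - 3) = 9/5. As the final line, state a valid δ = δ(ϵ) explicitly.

δ = min(5/2, (25/28)ϵ)

Fix ϵ > 0. We want δ > 0 with 0 < |t + 2| < δ ⇒ |(-t - 11)/(t - 3) − (9/5)| < ϵ.
Combining over a common denominator, (-t - 11)/(t - 3) − (9/5) = [(-t - 11)·(-5) − (-9)·(t - 3)] / [(-5)·(t - 3)] = 14(t + 2) / ((-5)(t - 3)).
So |(-t - 11)/(t - 3) − (9/5)| = 14|t + 2| / (5·|t − 3|).
Require δ ≤ 5/2, so |t − 3| ≥ |-5| − |t + 2| > 5 − 5/2 = 5/2.
Hence |(-t - 11)/(t - 3) − (9/5)| < 14|t + 2|/(5·(5/2)) = (28/25)|t + 2|, which is < ϵ once |t + 2| < (25/28)ϵ.
Take δ = min(5/2, (25/28)ϵ). Then 0 < |t + 2| < δ forces both bounds, so |(-t - 11)/(t - 3) − (9/5)| < ϵ.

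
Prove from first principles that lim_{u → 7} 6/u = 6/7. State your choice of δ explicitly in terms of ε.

δ = min(7/2, (49/12)ε)

Let ε > 0. We seek δ > 0 such that 0 < |u − 7| < δ implies |6/u − (6/7)| < ε.
|6/u − (6/7)| = 6·|7 − u|/(7·|u|) = 6|u − 7|/(7|u|).
Require δ ≤ 7/2 so that |u| > 7 − 7/2 = 7/2, hence 7|u| > 49/2.
Then |6/u − (6/7)| < 6|u − 7|/(49/2), which is < ε when |u − 7| < (49/12)ε.
Take δ = min(7/2, (49/12)ε). Then 0 < |u − 7| < δ gives both |u − 7| < 7/2 and |u − 7| < (49/12)ε, so |6/u − (6/7)| < ε.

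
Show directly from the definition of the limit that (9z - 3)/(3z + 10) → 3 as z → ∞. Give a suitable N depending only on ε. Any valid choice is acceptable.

Let ε > 0. We seek N > 0 such that z > N implies |(9z - 3)/(3z + 10) − 3| < ε.
(9z - 3)/(3z + 10) − 3 = (3(9z - 3) − 9(3z + 10)) / (3(3z + 10)) = -99/(3(3z + 10)).
For z > 0 we have 3z + 10 > 3z, so |(9z - 3)/(3z + 10) − 3| = 99/(3(3z + 10)) < 99/(3·3z) = 11/z.
Thus |(9z - 3)/(3z + 10) − 3| < ε whenever z > 11/ε.
Take N = 11/ε. If z > N then |(9z - 3)/(3z + 10) − 3| < 11/z < ε.

N = 11/ε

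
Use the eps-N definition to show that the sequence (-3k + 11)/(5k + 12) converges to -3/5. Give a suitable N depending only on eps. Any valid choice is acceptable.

Let eps > 0 be given. For k ≥ 1, |(-3k + 11)/(5k + 12) + 3/5| = |91|/(5(5k + 12)) = 91/(5(5k + 12)).
Since 5k + 12 ≥ 5k for k ≥ 1, this is ≤ 91/(5·5k) = (91/25)/k.
So |(-3k + 11)/(5k + 12) + 3/5| < eps whenever k > (91/25)/eps.
Take N = (91/25)/eps. If k > N then |(-3k + 11)/(5k + 12) + 3/5| ≤ (91/25)/k < eps.

N = (91/25)/eps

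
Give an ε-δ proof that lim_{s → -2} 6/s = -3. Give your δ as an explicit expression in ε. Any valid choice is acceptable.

Let ε > 0 be given. We seek δ > 0 such that 0 < |s + 2| < δ implies |6/s + 3| < ε.
|6/s + 3| = 6·|-2 − s|/(2·|s|) = 6|s + 2|/(2|s|).
Require δ ≤ 1 so that |s| > 2 − 1 = 1, hence 2|s| > 2.
Then |6/s + 3| < 6|s + 2|/2, which is < ε when |s + 2| < (1/3)ε.
Take δ = min(1, (1/3)ε). Then 0 < |s + 2| < δ gives both |s + 2| < 1 and |s + 2| < (1/3)ε, so |6/s + 3| < ε.

δ = min(1, (1/3)ε)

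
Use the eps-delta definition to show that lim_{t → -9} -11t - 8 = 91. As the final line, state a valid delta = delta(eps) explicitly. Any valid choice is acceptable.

delta = eps/11

Suppose eps > 0. We need delta > 0 so that 0 < |t + 9| < delta implies |(-11t - 8) − 91| < eps.
|(-11t - 8) − 91| = |-11t - 99| = 11|t + 9|.
So 11|t + 9| < eps exactly when |t + 9| < eps/11.
Choosing delta = eps/11 gives |(-11t - 8) − 91| = 11|t + 9| < eps whenever |t + 9| < delta.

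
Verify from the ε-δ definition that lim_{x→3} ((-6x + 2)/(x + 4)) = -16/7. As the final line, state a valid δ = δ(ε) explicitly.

δ = min(7/2, (49/52)ε)

Let ε > 0. We want δ > 0 with 0 < |x − 3| < δ ⇒ |(-6x + 2)/(x + 4) + 16/7| < ε.
Combining over a common denominator, (-6x + 2)/(x + 4) + 16/7 = [(-6x + 2)·7 − (-16)·(x + 4)] / [7·(x + 4)] = -26(x − 3) / (7(x + 4)).
So |(-6x + 2)/(x + 4) + 16/7| = 26|x − 3| / (7·|x + 4|).
Require δ ≤ 7/2, so |x + 4| ≥ |7| − |x − 3| > 7 − 7/2 = 7/2.
Hence |(-6x + 2)/(x + 4) + 16/7| < 26|x − 3|/(7·(7/2)) = (52/49)|x − 3|, which is < ε once |x − 3| < (49/52)ε.
Take δ = min(7/2, (49/52)ε). Then 0 < |x − 3| < δ forces both bounds, so |(-6x + 2)/(x + 4) + 16/7| < ε.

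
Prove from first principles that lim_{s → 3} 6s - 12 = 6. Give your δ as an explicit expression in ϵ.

Let ϵ > 0 be given. We need δ > 0 so that 0 < |s − 3| < δ implies |(6s - 12) − 6| < ϵ.
|(6s - 12) − 6| = |6s - 18| = 6|s − 3|.
Thus it suffices that |s − 3| < ϵ/6.
Take δ = ϵ/6. If 0 < |s − 3| < δ then |(6s - 12) − 6| = 6|s − 3| < 6·(ϵ/6) = ϵ.

δ = ϵ/6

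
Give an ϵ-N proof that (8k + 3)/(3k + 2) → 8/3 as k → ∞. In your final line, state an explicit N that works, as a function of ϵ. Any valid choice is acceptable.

N = (7/9)/ϵ

Let ϵ > 0. For k ≥ 1, |(8k + 3)/(3k + 2) − (8/3)| = |-7|/(3(3k + 2)) = 7/(3(3k + 2)).
Since 3k + 2 ≥ 3k for k ≥ 1, this is ≤ 7/(3·3k) = (7/9)/k.
So |(8k + 3)/(3k + 2) − (8/3)| < ϵ whenever k > (7/9)/ϵ.
Take N = (7/9)/ϵ. If k > N then |(8k + 3)/(3k + 2) − (8/3)| ≤ (7/9)/k < ϵ.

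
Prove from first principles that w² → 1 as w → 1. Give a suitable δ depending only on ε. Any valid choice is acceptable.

δ = min(1, ε/3)

Fix ε > 0. We seek δ > 0 with 0 < |w − 1| < δ ⇒ |w² − 1| < ε.
Factor: w² − 1 = (w − 1)(w + 1), so |w² − 1| = |w − 1|·|w + 1|.
Restrict δ ≤ 1. Then |w − 1| < 1 gives |w| < 2, so by the triangle inequality |w + 1| ≤ 2 + 1 = 3.
Hence |w² − 1| ≤ 3|w − 1|, which is < ε once |w − 1| < ε/3.
Take δ = min(1, ε/3). If 0 < |w − 1| < δ then both bounds hold and |w² − 1| ≤ 3|w − 1| < 3·(ε/3) = ε.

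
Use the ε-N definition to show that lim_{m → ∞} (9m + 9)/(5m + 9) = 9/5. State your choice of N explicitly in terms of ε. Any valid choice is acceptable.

N = (36/25)/ε

Suppose ε > 0. For m ≥ 1, |(9m + 9)/(5m + 9) − (9/5)| = |-36|/(5(5m + 9)) = 36/(5(5m + 9)).
Since 5m + 9 ≥ 5m for m ≥ 1, this is ≤ 36/(5·5m) = (36/25)/m.
So |(9m + 9)/(5m + 9) − (9/5)| < ε whenever m > (36/25)/ε.
Take N = (36/25)/ε. If m > N then |(9m + 9)/(5m + 9) − (9/5)| ≤ (36/25)/m < ε.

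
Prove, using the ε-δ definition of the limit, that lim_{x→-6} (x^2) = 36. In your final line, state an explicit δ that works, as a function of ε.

Suppose ε > 0. We seek δ > 0 with 0 < |x + 6| < δ ⇒ |x^2 − 36| < ε.
Factor: x^2 − 36 = (x + 6)(x - 6), so |x^2 − 36| = |x + 6|·|x - 6|.
Impose δ ≤ 1 so that |x| < 7; then |x - 6| ≤ 13.
Hence |x^2 − 36| ≤ 13|x + 6|, which is < ε once |x + 6| < ε/13.
Take δ = min(1, ε/13). If 0 < |x + 6| < δ then both bounds hold and |x^2 − 36| ≤ 13|x + 6| < 13·(ε/13) = ε.

δ = min(1, ε/13)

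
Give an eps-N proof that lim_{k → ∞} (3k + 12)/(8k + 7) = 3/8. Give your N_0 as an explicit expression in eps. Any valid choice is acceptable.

Let eps > 0 be given. For k ≥ 1, |(3k + 12)/(8k + 7) − (3/8)| = |75|/(8(8k + 7)) = 75/(8(8k + 7)).
Since 8k + 7 ≥ 8k for k ≥ 1, this is ≤ 75/(8·8k) = (75/64)/k.
So |(3k + 12)/(8k + 7) − (3/8)| < eps whenever k > (75/64)/eps.
Take N_0 = (75/64)/eps. If k > N_0 then |(3k + 12)/(8k + 7) − (3/8)| ≤ (75/64)/k < eps.

N_0 = (75/64)/eps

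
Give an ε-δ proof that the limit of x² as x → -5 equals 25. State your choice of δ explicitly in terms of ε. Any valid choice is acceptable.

δ = min(1, ε/11)

Let ε > 0. We seek δ > 0 with 0 < |x + 5| < δ ⇒ |x² − 25| < ε.
Factor: x² − 25 = (x + 5)(x - 5), so |x² − 25| = |x + 5|·|x - 5|.
Restrict δ ≤ 1. Then |x + 5| < 1 gives |x| < 6, so by the triangle inequality |x - 5| ≤ 6 + 5 = 11.
Hence |x² − 25| ≤ 11|x + 5|, which is < ε once |x + 5| < ε/11.
Take δ = min(1, ε/11). If 0 < |x + 5| < δ then both bounds hold and |x² − 25| ≤ 11|x + 5| < 11·(ε/11) = ε.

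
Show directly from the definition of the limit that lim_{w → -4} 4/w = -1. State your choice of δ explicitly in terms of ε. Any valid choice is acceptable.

δ = min(2, 2ε)

Let ε > 0. We seek δ > 0 such that 0 < |w + 4| < δ implies |4/w + 1| < ε.
|4/w + 1| = 4·|-4 − w|/(4·|w|) = 4|w + 4|/(4|w|).
Restrict δ ≤ 2. Then |w + 4| < 2 gives |w| > 2, so 4|w| > 8.
Then |4/w + 1| < 4|w + 4|/8, which is < ε when |w + 4| < 2ε.
Take δ = min(2, 2ε). Then 0 < |w + 4| < δ gives both |w + 4| < 2 and |w + 4| < 2ε, so |4/w + 1| < ε.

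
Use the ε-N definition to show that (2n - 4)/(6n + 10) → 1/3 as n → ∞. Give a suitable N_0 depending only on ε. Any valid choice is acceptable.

Suppose ε > 0. For n ≥ 1, |(2n - 4)/(6n + 10) − (1/3)| = |-44|/(6(6n + 10)) = 44/(6(6n + 10)).
Since 6n + 10 ≥ 6n for n ≥ 1, this is ≤ 44/(6·6n) = (11/9)/n.
So |(2n - 4)/(6n + 10) − (1/3)| < ε whenever n > (11/9)/ε.
Take N_0 = (11/9)/ε. If n > N_0 then |(2n - 4)/(6n + 10) − (1/3)| ≤ (11/9)/n < ε.

N_0 = (11/9)/ε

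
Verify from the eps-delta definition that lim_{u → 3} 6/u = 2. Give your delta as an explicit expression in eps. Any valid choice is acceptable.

delta = min(3/2, (3/4)eps)

Fix eps > 0. We seek delta > 0 such that 0 < |u − 3| < delta implies |6/u − 2| < eps.
|6/u − 2| = 6·|3 − u|/(3·|u|) = 6|u − 3|/(3|u|).
Require delta ≤ 3/2 so that |u| > 3 − 3/2 = 3/2, hence 3|u| > 9/2.
Then |6/u − 2| < 6|u − 3|/(9/2), which is < eps when |u − 3| < (3/4)eps.
Take delta = min(3/2, (3/4)eps). Then 0 < |u − 3| < delta gives both |u − 3| < 3/2 and |u − 3| < (3/4)eps, so |6/u − 2| < eps.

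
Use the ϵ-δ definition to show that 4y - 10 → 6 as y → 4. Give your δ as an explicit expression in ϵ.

δ = ϵ/4

Suppose ϵ > 0. We need δ > 0 so that 0 < |y − 4| < δ implies |(4y - 10) − 6| < ϵ.
|(4y - 10) − 6| = |4y - 16| = 4|y − 4|.
Thus it suffices that |y − 4| < ϵ/4.
Choosing δ = ϵ/4 gives |(4y - 10) − 6| = 4|y − 4| < ϵ whenever |y − 4| < δ.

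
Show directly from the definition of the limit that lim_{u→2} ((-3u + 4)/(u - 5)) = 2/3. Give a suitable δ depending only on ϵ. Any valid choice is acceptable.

Let ϵ > 0 be given. We want δ > 0 with 0 < |u − 2| < δ ⇒ |(-3u + 4)/(u - 5) − (2/3)| < ϵ.
Combining over a common denominator, (-3u + 4)/(u - 5) − (2/3) = [(-3u + 4)·(-3) − (-2)·(u - 5)] / [(-3)·(u - 5)] = 11(u − 2) / ((-3)(u - 5)).
So |(-3u + 4)/(u - 5) − (2/3)| = 11|u − 2| / (3·|u − 5|).
Restrict δ ≤ 3/2. Then |u − 2| < 3/2 gives |u − 5| = |(u − 2) + (-3)| ≥ 3 − 3/2 = 3/2.
Hence |(-3u + 4)/(u - 5) − (2/3)| < 11|u − 2|/(3·(3/2)) = (22/9)|u − 2|, which is < ϵ once |u − 2| < (9/22)ϵ.
Take δ = min(3/2, (9/22)ϵ). Then 0 < |u − 2| < δ forces both bounds, so |(-3u + 4)/(u - 5) − (2/3)| < ϵ.

δ = min(3/2, (9/22)ϵ)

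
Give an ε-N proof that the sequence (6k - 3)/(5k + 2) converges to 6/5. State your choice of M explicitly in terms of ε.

M = (27/25)/ε

Let ε > 0 be given. For k ≥ 1, |(6k - 3)/(5k + 2) − (6/5)| = |-27|/(5(5k + 2)) = 27/(5(5k + 2)).
Since 5k + 2 ≥ 5k for k ≥ 1, this is ≤ 27/(5·5k) = (27/25)/k.
So |(6k - 3)/(5k + 2) − (6/5)| < ε whenever k > (27/25)/ε.
Take M = (27/25)/ε. If k > M then |(6k - 3)/(5k + 2) − (6/5)| ≤ (27/25)/k < ε.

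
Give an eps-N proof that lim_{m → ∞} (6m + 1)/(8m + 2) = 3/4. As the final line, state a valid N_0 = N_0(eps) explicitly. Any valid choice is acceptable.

Let eps > 0. For m ≥ 1, |(6m + 1)/(8m + 2) − (3/4)| = |-4|/(8(8m + 2)) = 4/(8(8m + 2)).
Since 8m + 2 ≥ 8m for m ≥ 1, this is ≤ 4/(8·8m) = (1/16)/m.
So |(6m + 1)/(8m + 2) − (3/4)| < eps whenever m > (1/16)/eps.
Take N_0 = (1/16)/eps. If m > N_0 then |(6m + 1)/(8m + 2) − (3/4)| ≤ (1/16)/m < eps.

N_0 = (1/16)/eps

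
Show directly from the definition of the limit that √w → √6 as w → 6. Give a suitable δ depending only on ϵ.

δ = min(6, √6·ϵ)

Fix ϵ > 0. We want δ > 0 such that 0 < |w − 6| < δ implies |√w − √6| < ϵ.
Rationalise: √w − √6 = (w − 6)/(√w + √6), so |√w − √6| = |w − 6|/(√w + √6).
Restrict δ ≤ 6 so that |w − 6| < 6 forces w > 0, and then √w + √6 > √6.
Hence |√w − √6| < |w − 6|/√6, which is < ϵ once |w − 6| < √6·ϵ.
Take δ = min(6, √6·ϵ). If 0 < |w − 6| < δ then w > 0 and |√w − √6| < |w − 6|/√6 < ϵ.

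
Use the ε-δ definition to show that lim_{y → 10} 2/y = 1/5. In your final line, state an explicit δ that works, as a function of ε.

δ = min(5, 25ε)

Let ε > 0 be given. We seek δ > 0 such that 0 < |y − 10| < δ implies |2/y − (1/5)| < ε.
|2/y − (1/5)| = 2·|10 − y|/(10·|y|) = 2|y − 10|/(10|y|).
Require δ ≤ 5 so that |y| > 10 − 5 = 5, hence 10|y| > 50.
Then |2/y − (1/5)| < 2|y − 10|/50, which is < ε when |y − 10| < 25ε.
Take δ = min(5, 25ε). Then 0 < |y − 10| < δ gives both |y − 10| < 5 and |y − 10| < 25ε, so |2/y − (1/5)| < ε.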